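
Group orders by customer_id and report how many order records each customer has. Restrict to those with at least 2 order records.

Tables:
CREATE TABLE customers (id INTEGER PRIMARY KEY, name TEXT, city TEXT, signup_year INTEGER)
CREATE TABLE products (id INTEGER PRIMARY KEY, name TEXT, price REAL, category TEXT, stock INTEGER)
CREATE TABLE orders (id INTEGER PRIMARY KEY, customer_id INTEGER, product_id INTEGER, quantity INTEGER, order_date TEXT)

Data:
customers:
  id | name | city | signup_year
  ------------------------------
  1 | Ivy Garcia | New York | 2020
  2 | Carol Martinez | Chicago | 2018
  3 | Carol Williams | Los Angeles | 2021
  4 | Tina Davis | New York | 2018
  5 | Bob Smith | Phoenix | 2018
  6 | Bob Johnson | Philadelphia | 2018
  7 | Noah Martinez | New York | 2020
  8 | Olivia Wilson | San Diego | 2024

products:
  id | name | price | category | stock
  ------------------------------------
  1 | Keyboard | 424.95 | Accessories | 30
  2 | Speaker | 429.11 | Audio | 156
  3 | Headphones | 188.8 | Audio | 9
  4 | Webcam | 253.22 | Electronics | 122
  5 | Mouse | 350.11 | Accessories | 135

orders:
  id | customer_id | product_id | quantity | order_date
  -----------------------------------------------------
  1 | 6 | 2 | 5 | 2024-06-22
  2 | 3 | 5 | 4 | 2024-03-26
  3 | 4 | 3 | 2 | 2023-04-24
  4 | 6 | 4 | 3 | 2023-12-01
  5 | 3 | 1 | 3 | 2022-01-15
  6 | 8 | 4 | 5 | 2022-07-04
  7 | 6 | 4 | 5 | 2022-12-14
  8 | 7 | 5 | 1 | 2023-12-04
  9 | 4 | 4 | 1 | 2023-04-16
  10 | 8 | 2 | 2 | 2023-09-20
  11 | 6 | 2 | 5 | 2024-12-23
SELECT customer_id, COUNT(*) AS order_count FROM orders GROUP BY customer_id HAVING COUNT(*) >= 2

Execution result:
customer_id | order_count
3 | 2
4 | 2
6 | 4
8 | 2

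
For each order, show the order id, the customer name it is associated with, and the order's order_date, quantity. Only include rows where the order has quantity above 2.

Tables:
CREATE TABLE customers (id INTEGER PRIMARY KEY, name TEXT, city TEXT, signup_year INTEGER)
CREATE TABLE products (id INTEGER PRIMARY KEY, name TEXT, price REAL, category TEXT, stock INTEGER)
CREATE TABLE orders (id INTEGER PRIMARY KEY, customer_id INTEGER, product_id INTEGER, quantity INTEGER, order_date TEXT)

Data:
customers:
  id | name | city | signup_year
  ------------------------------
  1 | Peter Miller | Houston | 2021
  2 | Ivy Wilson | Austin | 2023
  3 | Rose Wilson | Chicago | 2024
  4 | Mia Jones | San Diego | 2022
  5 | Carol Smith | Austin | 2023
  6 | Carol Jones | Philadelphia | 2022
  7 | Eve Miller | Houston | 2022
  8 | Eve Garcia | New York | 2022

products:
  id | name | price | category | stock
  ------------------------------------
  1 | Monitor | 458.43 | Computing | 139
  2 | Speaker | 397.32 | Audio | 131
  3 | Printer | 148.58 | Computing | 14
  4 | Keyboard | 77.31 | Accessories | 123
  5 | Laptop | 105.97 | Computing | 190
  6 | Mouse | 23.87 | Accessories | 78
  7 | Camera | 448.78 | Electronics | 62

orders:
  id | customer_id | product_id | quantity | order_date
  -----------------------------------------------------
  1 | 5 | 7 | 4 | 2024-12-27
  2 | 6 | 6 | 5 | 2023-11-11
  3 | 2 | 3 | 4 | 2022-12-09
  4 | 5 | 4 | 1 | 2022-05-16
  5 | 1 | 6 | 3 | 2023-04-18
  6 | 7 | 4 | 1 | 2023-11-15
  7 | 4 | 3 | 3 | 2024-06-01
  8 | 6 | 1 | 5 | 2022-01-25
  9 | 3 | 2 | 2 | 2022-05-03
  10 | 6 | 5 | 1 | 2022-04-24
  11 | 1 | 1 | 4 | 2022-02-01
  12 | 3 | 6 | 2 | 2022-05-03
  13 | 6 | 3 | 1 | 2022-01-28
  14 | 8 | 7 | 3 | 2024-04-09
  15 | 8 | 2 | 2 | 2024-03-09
SELECT c.id, p.name AS customer, c.order_date, c.quantity FROM orders c JOIN customers p ON c.customer_id = p.id WHERE c.quantity > 2

Execution result:
id | customer | order_date | quantity
1 | Carol Smith | 2024-12-27 | 4
2 | Carol Jones | 2023-11-11 | 5
3 | Ivy Wilson | 2022-12-09 | 4
5 | Peter Miller | 2023-04-18 | 3
7 | Mia Jones | 2024-06-01 | 3
8 | Carol Jones | 2022-01-25 | 5
11 | Peter Miller | 2022-02-01 | 4
14 | Eve Garcia | 2024-04-09 | 3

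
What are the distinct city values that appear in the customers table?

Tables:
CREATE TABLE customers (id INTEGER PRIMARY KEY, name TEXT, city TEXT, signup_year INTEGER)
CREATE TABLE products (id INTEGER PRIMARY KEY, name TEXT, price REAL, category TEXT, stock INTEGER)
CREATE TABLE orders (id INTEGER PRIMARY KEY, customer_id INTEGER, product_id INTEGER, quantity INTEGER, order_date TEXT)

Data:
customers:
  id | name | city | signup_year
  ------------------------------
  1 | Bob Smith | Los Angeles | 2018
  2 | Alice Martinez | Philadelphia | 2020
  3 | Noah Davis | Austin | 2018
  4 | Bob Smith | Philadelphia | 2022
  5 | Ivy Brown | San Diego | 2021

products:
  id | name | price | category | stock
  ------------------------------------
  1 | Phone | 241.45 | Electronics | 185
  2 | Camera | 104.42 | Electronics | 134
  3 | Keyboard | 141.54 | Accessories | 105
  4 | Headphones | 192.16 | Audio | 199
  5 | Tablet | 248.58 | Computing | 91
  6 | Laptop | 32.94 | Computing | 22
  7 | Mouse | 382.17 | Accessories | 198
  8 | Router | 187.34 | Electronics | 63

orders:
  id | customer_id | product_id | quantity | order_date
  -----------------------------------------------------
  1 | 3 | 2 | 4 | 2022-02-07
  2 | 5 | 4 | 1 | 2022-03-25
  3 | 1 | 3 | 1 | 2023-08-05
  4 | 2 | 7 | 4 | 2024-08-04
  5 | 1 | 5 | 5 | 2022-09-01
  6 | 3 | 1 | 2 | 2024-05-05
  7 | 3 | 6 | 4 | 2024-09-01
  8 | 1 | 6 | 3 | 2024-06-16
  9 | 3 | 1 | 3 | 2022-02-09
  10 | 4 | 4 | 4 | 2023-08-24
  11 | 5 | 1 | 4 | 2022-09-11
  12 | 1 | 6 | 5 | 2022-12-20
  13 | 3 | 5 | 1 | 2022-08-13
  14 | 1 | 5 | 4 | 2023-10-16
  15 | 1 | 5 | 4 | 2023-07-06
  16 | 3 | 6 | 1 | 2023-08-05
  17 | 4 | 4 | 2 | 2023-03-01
SELECT DISTINCT city FROM customers

Execution result:
city
Los Angeles
Philadelphia
Austin
San Diego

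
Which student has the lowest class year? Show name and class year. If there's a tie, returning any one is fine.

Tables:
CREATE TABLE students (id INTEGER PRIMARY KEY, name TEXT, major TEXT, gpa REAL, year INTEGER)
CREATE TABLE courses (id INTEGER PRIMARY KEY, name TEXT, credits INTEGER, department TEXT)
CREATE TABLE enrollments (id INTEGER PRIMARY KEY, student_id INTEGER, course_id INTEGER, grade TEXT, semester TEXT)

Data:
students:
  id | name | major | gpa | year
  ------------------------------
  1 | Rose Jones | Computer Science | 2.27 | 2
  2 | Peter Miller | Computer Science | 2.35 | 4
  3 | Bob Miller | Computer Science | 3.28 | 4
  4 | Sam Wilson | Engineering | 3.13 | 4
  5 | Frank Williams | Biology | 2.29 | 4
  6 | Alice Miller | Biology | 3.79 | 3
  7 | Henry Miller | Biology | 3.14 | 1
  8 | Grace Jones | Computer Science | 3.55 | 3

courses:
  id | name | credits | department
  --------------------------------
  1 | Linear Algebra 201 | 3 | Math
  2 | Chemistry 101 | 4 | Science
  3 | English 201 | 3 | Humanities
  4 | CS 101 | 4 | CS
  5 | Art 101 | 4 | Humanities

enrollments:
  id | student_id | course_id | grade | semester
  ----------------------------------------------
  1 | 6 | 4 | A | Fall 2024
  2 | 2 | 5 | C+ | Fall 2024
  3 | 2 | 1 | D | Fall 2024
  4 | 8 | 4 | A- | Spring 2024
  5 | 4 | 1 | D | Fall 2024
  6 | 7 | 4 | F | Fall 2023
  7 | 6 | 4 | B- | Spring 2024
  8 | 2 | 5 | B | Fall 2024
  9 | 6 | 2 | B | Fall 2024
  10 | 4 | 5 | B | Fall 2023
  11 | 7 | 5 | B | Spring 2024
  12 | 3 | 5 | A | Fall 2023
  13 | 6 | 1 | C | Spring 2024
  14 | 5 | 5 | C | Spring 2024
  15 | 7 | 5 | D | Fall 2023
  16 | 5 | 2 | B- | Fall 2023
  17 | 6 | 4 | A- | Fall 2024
SELECT name, year FROM students ORDER BY year ASC LIMIT 1

Execution result:
name | year
Henry Miller | 1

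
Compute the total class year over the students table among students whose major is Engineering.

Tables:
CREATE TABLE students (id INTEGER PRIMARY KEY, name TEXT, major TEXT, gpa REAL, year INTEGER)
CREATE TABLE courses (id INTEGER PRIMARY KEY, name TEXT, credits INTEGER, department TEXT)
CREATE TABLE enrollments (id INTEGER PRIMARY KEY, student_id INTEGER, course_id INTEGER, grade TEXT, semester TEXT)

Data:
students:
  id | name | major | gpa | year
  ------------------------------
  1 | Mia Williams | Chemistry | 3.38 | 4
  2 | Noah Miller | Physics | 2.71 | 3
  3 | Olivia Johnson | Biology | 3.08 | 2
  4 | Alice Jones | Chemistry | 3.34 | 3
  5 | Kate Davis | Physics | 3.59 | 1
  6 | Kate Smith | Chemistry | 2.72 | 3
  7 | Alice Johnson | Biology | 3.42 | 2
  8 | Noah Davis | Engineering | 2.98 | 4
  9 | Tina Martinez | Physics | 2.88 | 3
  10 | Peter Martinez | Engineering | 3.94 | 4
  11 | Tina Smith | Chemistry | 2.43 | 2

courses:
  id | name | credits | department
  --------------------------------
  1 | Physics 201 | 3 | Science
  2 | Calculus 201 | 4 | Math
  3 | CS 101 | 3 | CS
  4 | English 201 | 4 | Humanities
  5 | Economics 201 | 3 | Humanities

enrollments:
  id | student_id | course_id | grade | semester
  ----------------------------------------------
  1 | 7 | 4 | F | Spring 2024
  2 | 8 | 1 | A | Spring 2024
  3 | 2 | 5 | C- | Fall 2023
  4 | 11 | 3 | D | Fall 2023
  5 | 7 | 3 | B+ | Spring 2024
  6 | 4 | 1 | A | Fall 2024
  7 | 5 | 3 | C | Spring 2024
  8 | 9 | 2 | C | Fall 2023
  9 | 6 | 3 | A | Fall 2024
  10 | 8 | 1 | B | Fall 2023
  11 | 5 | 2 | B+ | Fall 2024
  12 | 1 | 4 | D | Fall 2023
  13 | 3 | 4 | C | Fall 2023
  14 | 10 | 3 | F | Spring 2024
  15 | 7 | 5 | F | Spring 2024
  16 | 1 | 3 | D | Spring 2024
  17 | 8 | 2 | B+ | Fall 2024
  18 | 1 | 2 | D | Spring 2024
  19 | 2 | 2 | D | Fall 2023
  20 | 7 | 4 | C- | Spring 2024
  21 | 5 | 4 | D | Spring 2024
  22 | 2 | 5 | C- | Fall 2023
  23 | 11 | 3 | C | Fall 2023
SELECT SUM(year) FROM students WHERE major = 'Engineering'

Execution result:
8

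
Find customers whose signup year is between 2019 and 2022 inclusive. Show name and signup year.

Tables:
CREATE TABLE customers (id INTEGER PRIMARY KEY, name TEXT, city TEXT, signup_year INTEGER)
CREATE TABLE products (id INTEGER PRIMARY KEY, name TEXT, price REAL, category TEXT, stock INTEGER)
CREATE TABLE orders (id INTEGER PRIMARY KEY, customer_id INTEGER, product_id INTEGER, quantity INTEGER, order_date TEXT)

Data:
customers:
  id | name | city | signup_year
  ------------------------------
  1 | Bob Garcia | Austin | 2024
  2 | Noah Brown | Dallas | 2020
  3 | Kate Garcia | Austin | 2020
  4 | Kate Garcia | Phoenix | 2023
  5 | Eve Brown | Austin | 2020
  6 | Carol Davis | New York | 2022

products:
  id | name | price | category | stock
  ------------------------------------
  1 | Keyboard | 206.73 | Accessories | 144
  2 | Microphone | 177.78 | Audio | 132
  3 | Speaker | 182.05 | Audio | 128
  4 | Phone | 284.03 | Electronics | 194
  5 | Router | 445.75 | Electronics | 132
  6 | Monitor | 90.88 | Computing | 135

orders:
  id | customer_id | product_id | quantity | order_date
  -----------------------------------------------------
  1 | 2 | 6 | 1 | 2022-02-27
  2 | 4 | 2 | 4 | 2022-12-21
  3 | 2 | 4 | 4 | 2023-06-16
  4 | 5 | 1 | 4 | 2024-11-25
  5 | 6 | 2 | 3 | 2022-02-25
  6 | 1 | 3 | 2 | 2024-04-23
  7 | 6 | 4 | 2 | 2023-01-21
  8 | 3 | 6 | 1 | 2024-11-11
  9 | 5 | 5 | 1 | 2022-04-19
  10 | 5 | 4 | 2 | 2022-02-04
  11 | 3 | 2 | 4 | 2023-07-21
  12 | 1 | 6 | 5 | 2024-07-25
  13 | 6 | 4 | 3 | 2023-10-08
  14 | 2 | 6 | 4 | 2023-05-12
SELECT name, signup_year FROM customers WHERE signup_year BETWEEN 2019 AND 2022

Execution result:
name | signup_year
Noah Brown | 2020
Kate Garcia | 2020
Eve Brown | 2020
Carol Davis | 2022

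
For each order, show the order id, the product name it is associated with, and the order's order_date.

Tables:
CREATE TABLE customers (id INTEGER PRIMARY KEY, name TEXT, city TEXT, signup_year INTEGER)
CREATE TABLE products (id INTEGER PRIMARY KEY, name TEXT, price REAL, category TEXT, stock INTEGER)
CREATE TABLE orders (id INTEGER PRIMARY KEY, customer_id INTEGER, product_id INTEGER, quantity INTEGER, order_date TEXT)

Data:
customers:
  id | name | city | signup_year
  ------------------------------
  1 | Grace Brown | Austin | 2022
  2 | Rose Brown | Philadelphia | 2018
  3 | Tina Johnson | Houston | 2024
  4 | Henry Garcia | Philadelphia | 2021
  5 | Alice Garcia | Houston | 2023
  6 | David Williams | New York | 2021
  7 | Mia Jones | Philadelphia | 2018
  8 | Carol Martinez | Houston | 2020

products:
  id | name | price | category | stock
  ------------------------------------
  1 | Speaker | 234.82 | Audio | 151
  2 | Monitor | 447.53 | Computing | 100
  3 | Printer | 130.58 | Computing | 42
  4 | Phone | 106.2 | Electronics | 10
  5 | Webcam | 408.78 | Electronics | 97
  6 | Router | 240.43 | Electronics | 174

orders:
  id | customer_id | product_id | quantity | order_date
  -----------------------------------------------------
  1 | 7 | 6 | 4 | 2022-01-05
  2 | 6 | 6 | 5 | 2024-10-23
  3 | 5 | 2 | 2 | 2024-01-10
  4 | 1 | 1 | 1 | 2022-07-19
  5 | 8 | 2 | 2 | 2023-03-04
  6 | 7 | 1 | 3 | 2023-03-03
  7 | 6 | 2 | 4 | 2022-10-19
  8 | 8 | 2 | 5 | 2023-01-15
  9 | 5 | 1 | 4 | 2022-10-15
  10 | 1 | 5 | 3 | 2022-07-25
SELECT c.id, p.name AS product, c.order_date FROM orders c JOIN products p ON c.product_id = p.id

Execution result:
id | product | order_date
1 | Router | 2022-01-05
2 | Router | 2024-10-23
3 | Monitor | 2024-01-10
4 | Speaker | 2022-07-19
5 | Monitor | 2023-03-04
6 | Speaker | 2023-03-03
7 | Monitor | 2022-10-19
8 | Monitor | 2023-01-15
9 | Speaker | 2022-10-15
10 | Webcam | 2022-07-25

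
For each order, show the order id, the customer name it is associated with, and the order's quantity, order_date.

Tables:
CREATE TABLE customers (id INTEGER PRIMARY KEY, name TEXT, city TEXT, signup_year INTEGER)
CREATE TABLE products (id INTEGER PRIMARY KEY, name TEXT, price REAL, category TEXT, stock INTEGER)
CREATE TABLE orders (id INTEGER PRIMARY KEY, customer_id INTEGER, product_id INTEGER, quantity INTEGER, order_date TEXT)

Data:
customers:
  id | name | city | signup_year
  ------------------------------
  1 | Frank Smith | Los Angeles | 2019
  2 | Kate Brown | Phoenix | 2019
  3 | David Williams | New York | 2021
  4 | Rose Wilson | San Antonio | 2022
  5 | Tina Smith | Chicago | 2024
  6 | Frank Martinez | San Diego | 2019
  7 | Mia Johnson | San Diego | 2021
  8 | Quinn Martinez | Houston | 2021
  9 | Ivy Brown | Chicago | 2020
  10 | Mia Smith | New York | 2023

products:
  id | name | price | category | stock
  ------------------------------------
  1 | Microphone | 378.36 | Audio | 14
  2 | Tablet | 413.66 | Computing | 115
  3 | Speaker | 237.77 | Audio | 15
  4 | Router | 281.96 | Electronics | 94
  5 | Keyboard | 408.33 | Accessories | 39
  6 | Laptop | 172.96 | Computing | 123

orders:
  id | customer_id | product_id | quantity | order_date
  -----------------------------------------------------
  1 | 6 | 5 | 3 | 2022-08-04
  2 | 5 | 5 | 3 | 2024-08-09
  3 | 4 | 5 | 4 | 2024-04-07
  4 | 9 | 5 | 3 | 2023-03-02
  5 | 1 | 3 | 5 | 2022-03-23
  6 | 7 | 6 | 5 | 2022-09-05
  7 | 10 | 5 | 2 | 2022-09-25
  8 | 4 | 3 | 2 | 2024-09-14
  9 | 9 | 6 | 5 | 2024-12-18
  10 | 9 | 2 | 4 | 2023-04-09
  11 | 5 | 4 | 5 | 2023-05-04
SELECT c.id, p.name AS customer, c.quantity, c.order_date FROM orders c JOIN customers p ON c.customer_id = p.id

Execution result:
id | customer | quantity | order_date
1 | Frank Martinez | 3 | 2022-08-04
2 | Tina Smith | 3 | 2024-08-09
3 | Rose Wilson | 4 | 2024-04-07
4 | Ivy Brown | 3 | 2023-03-02
5 | Frank Smith | 5 | 2022-03-23
6 | Mia Johnson | 5 | 2022-09-05
7 | Mia Smith | 2 | 2022-09-25
8 | Rose Wilson | 2 | 2024-09-14
9 | Ivy Brown | 5 | 2024-12-18
10 | Ivy Brown | 4 | 2023-04-09
11 | Tina Smith | 5 | 2023-05-04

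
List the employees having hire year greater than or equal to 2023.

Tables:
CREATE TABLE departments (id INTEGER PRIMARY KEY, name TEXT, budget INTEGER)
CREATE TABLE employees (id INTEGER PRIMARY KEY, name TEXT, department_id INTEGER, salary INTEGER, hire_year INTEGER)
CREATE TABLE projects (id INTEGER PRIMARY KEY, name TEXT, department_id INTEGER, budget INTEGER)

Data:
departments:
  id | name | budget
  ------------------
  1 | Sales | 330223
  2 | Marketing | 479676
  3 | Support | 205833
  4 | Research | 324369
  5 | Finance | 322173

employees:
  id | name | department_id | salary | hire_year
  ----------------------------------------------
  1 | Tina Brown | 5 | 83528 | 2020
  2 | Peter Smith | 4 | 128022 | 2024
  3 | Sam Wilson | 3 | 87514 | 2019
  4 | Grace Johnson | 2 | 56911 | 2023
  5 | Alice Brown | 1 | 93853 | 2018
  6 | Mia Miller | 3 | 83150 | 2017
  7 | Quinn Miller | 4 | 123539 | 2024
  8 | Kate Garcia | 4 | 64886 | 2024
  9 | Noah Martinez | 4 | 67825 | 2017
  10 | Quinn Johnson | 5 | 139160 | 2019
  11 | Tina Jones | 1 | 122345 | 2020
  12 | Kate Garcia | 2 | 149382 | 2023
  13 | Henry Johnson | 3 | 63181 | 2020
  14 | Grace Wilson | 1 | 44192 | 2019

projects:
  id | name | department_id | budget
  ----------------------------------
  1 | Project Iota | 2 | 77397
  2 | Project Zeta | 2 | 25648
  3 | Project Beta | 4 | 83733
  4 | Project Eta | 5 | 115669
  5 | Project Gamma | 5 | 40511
SELECT name, hire_year FROM employees WHERE hire_year >= 2023

Execution result:
name | hire_year
Peter Smith | 2024
Grace Johnson | 2023
Quinn Miller | 2024
Kate Garcia | 2024
Kate Garcia | 2023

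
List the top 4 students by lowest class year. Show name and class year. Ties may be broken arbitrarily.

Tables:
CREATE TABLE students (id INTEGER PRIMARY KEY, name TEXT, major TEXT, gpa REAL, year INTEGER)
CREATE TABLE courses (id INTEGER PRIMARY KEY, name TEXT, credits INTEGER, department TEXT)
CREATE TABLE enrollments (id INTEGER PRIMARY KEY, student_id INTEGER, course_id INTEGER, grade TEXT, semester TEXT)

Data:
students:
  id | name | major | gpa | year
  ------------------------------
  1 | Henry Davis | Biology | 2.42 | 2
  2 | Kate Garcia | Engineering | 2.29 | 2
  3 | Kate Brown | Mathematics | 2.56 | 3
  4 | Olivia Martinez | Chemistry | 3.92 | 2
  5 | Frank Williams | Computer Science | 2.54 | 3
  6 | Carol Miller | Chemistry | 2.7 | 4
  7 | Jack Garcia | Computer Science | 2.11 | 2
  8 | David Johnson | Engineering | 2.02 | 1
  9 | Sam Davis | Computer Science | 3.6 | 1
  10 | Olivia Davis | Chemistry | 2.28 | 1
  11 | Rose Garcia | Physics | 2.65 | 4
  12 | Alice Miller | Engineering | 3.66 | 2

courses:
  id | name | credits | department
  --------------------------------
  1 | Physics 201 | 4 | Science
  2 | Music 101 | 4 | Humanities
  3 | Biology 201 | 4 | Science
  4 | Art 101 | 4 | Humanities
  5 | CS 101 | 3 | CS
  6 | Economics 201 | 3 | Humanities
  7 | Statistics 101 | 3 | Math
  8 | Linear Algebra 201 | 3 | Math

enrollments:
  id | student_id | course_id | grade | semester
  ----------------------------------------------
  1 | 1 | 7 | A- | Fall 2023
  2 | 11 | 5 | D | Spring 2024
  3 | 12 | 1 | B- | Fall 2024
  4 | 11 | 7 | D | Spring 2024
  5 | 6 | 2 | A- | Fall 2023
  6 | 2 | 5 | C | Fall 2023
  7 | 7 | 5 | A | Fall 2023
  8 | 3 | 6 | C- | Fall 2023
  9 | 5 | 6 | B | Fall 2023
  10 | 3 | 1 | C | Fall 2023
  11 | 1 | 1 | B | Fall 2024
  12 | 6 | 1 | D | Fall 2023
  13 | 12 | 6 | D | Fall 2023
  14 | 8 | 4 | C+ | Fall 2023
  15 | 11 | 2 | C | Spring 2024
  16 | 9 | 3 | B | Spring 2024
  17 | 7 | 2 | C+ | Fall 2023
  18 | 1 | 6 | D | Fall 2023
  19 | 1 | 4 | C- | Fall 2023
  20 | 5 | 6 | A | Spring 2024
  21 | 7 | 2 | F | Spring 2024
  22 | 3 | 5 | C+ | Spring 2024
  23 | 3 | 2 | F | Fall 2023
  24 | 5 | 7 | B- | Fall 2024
SELECT name, year FROM students ORDER BY year ASC LIMIT 4

Execution result:
name | year
David Johnson | 1
Sam Davis | 1
Olivia Davis | 1
Henry Davis | 2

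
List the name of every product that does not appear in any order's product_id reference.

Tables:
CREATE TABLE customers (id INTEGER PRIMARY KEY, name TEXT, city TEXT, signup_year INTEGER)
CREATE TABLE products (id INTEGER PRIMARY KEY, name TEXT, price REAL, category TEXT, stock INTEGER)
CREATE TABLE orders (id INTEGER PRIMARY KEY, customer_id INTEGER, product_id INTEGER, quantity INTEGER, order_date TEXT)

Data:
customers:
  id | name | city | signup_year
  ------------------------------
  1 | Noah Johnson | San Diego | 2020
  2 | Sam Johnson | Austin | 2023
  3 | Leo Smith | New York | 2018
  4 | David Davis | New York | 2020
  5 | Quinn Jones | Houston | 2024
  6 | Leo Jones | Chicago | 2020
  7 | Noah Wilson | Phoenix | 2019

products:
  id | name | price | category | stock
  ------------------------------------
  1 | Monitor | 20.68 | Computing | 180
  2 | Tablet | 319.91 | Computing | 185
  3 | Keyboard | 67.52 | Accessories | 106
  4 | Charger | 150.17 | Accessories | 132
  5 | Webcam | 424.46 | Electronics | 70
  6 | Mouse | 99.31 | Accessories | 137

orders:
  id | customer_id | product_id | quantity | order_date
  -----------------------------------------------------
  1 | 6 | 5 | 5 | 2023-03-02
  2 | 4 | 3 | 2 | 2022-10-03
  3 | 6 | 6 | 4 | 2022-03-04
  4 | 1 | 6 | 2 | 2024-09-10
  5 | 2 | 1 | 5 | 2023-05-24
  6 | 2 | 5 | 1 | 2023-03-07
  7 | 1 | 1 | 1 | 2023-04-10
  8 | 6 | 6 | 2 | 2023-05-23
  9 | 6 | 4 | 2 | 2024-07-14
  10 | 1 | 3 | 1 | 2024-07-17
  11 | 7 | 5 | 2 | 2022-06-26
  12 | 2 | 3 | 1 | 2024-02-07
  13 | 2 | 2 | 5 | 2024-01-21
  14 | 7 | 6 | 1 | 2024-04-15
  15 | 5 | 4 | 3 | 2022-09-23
SELECT p.name FROM products p LEFT JOIN orders c ON c.product_id = p.id WHERE c.id IS NULL

Execution result:
(no rows)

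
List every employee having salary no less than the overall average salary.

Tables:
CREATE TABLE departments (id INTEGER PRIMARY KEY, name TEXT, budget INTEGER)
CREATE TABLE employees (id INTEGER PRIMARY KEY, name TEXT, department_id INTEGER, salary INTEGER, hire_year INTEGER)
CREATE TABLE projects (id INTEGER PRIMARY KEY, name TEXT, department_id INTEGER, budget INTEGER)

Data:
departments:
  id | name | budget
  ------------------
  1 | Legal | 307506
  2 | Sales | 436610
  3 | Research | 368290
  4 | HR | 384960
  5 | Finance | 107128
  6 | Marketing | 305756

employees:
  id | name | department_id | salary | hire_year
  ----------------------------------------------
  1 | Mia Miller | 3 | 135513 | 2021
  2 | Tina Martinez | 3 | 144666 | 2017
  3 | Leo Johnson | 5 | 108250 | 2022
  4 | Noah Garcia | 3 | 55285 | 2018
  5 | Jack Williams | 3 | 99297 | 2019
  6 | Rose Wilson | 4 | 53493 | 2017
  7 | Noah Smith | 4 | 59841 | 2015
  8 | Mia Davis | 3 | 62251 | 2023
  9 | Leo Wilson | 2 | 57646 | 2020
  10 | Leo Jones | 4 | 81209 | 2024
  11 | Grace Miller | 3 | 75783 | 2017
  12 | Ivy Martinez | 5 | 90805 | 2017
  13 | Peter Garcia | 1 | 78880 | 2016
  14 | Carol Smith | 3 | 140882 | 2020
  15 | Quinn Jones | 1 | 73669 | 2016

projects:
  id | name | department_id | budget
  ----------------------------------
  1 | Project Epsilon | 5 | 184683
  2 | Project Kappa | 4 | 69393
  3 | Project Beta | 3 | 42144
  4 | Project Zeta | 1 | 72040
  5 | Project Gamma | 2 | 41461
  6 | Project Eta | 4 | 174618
SELECT name, salary FROM employees WHERE salary >= (SELECT AVG(salary) FROM employees)

Execution result:
name | salary
Mia Miller | 135513
Tina Martinez | 144666
Leo Johnson | 108250
Jack Williams | 99297
Ivy Martinez | 90805
Carol Smith | 140882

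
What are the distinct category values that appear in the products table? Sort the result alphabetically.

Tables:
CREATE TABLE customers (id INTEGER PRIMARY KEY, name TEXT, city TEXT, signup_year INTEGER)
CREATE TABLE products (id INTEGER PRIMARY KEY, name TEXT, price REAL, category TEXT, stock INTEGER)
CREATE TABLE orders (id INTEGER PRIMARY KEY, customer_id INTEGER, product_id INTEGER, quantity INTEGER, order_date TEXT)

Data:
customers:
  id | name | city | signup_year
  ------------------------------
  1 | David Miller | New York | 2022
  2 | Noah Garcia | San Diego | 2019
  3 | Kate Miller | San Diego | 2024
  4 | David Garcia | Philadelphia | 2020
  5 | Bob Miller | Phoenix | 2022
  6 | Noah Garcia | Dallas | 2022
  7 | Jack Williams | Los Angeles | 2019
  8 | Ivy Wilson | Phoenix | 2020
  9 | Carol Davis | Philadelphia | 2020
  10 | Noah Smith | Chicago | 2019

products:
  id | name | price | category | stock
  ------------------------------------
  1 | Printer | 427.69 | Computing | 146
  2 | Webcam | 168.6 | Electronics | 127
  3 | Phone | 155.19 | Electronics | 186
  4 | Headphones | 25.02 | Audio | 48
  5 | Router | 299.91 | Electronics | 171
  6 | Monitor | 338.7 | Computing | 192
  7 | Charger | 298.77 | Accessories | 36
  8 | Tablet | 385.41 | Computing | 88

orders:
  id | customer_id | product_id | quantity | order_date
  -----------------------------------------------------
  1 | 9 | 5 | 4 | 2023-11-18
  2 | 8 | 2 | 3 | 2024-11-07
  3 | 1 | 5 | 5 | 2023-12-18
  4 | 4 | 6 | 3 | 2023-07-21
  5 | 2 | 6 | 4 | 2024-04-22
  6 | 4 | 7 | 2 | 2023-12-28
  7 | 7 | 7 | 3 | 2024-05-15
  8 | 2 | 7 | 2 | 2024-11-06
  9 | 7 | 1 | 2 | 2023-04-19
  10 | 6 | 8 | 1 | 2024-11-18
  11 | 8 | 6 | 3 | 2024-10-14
SELECT DISTINCT category FROM products ORDER BY category

Execution result:
category
Accessories
Audio
Computing
Electronics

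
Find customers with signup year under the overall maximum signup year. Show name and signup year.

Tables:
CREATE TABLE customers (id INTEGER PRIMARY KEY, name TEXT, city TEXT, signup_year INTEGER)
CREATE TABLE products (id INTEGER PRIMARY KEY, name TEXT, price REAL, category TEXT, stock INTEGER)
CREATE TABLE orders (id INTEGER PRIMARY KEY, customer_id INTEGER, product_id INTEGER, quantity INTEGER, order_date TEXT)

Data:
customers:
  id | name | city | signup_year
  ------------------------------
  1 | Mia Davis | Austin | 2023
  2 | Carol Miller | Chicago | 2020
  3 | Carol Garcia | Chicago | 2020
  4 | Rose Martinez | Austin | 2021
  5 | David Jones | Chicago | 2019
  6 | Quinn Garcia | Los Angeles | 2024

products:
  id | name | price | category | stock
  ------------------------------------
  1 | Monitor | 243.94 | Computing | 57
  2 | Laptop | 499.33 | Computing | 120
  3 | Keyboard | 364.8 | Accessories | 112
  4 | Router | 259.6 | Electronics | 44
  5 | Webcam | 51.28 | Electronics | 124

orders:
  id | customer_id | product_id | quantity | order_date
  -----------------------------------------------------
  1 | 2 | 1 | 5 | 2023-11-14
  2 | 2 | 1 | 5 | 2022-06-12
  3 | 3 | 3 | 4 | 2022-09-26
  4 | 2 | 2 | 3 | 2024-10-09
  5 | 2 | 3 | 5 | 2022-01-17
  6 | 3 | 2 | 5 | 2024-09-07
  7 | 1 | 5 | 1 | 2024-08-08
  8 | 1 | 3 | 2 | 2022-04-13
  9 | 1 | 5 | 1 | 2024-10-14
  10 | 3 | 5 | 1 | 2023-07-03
SELECT name, signup_year FROM customers WHERE signup_year < (SELECT MAX(signup_year) FROM customers)

Execution result:
name | signup_year
Mia Davis | 2023
Carol Miller | 2020
Carol Garcia | 2020
Rose Martinez | 2021
David Jones | 2019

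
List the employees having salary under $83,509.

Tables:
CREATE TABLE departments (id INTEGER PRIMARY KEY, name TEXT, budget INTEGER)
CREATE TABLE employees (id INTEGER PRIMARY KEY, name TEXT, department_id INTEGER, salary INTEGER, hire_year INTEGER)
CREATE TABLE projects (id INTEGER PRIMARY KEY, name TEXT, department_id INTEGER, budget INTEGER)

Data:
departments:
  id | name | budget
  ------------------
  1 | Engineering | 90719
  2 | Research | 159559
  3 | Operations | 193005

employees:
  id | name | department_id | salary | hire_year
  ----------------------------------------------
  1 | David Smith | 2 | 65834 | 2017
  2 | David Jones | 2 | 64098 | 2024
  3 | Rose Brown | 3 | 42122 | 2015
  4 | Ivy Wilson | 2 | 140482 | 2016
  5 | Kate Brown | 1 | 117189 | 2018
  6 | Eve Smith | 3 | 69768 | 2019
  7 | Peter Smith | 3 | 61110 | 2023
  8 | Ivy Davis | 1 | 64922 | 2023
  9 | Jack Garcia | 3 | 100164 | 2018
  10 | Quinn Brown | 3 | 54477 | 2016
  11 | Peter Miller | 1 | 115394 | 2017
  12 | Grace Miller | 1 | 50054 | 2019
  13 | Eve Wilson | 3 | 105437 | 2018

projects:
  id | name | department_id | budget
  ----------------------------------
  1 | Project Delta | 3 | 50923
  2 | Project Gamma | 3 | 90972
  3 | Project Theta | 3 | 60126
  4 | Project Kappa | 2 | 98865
SELECT name, salary FROM employees WHERE salary < 83509

Execution result:
name | salary
David Smith | 65834
David Jones | 64098
Rose Brown | 42122
Eve Smith | 69768
Peter Smith | 61110
Ivy Davis | 64922
Quinn Brown | 54477
Grace Miller | 50054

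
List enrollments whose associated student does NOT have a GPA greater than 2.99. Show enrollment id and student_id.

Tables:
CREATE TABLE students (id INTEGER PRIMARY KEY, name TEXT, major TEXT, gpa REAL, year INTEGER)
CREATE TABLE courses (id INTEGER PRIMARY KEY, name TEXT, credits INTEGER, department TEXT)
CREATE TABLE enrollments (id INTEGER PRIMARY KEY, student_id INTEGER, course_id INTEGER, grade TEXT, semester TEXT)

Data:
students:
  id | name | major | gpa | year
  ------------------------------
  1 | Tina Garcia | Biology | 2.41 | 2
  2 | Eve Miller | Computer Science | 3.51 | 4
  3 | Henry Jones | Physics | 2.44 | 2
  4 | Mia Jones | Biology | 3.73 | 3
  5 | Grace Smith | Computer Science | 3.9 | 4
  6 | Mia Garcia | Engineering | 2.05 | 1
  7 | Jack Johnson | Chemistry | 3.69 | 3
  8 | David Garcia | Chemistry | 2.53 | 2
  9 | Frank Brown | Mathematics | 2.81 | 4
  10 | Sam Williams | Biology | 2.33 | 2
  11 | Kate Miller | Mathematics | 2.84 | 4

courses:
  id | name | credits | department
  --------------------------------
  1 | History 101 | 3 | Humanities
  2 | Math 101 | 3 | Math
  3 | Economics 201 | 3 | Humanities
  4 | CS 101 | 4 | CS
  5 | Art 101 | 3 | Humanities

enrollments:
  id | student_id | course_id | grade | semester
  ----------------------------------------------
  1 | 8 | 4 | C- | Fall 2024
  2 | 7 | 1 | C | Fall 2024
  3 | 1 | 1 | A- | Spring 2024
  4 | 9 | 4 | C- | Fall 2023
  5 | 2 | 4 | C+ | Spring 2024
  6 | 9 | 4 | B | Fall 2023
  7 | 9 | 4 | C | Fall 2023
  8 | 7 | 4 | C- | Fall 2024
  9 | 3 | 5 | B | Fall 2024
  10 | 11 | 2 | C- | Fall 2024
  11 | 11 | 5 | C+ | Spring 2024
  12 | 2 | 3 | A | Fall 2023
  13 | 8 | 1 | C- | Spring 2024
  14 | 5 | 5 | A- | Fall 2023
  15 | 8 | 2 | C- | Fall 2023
SELECT id, student_id FROM enrollments WHERE student_id NOT IN (SELECT id FROM students WHERE gpa > 2.99)

Execution result:
id | student_id
1 | 8
3 | 1
4 | 9
6 | 9
7 | 9
9 | 3
10 | 11
11 | 11
13 | 8
15 | 8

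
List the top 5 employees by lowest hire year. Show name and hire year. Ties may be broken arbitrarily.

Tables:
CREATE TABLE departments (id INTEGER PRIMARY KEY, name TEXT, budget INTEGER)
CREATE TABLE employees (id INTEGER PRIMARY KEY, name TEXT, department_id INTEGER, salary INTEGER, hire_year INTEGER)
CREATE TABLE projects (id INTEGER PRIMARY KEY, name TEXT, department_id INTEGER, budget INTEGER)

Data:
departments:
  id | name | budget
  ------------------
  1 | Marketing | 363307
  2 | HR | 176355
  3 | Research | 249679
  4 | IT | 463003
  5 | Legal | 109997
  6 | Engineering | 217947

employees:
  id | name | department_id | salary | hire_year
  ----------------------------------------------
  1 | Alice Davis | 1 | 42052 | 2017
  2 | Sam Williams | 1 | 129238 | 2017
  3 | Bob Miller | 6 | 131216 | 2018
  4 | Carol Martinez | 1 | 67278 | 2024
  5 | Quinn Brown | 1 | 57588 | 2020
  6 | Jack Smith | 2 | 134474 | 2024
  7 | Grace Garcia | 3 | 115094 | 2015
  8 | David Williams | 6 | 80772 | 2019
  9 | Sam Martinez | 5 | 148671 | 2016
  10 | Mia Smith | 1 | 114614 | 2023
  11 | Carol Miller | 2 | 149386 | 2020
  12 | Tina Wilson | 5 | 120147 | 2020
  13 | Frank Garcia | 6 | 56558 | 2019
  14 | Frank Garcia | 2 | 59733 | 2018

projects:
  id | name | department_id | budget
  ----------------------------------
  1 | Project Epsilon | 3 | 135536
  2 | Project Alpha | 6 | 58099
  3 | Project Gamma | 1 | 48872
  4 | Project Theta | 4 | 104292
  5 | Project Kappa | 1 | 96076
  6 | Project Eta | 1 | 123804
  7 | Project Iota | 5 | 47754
SELECT name, hire_year FROM employees ORDER BY hire_year ASC LIMIT 5

Execution result:
name | hire_year
Grace Garcia | 2015
Sam Martinez | 2016
Alice Davis | 2017
Sam Williams | 2017
Bob Miller | 2018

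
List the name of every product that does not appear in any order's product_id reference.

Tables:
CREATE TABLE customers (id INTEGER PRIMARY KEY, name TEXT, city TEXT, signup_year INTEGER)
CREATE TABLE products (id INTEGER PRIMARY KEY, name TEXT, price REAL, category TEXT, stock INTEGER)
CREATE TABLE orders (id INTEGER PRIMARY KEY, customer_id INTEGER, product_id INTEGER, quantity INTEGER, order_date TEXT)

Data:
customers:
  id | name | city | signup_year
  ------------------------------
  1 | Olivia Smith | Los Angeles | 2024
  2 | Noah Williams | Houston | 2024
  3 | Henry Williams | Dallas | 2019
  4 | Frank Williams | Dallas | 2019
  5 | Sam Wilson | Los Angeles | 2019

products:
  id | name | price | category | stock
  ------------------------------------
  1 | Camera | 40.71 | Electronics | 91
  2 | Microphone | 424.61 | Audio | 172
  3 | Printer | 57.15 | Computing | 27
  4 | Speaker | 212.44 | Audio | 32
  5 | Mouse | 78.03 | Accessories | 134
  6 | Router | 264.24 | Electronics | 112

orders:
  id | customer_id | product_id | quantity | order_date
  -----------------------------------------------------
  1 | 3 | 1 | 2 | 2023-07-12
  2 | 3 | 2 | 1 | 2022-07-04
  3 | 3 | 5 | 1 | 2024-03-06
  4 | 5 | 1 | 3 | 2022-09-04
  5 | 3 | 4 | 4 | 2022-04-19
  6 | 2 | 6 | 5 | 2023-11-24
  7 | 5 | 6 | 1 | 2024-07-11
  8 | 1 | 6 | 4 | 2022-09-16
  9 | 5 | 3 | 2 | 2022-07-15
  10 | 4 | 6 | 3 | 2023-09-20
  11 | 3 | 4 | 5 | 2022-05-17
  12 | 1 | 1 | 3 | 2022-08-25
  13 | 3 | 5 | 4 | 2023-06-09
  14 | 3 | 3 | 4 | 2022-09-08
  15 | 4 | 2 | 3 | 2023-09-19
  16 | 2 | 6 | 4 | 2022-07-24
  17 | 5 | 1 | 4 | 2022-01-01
SELECT p.name FROM products p LEFT JOIN orders c ON c.product_id = p.id WHERE c.id IS NULL

Execution result:
(no rows)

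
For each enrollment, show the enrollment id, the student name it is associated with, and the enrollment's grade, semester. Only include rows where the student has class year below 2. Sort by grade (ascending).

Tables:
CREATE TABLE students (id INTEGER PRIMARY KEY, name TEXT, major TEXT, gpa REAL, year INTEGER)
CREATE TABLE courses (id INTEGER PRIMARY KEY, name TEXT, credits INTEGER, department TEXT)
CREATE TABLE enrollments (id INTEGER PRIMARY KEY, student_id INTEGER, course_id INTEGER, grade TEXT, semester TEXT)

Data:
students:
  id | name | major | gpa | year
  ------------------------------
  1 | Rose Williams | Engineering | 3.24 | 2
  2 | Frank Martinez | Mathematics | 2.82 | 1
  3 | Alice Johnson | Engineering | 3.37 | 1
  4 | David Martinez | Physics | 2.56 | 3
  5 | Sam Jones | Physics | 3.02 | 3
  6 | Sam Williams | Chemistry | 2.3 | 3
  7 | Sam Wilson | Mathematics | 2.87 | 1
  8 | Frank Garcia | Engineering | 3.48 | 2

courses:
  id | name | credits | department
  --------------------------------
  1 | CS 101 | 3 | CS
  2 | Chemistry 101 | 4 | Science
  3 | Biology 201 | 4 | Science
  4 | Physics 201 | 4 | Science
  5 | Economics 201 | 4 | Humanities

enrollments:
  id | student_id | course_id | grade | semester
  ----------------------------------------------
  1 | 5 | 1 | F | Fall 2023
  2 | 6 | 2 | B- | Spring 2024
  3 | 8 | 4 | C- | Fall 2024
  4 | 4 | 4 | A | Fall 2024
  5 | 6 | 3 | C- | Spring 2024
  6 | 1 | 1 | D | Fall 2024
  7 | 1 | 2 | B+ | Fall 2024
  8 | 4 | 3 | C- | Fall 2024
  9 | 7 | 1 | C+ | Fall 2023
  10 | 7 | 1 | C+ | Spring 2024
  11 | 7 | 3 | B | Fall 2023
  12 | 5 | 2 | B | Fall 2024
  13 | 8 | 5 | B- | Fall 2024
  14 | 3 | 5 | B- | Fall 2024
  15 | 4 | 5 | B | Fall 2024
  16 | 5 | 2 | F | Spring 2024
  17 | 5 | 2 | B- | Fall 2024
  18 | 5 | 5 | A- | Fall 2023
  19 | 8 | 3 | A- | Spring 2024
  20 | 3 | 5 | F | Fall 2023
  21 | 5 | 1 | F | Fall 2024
SELECT c.id, p.name AS student, c.grade, c.semester FROM enrollments c JOIN students p ON c.student_id = p.id WHERE p.year < 2 ORDER BY c.grade ASC

Execution result:
id | student | grade | semester
11 | Sam Wilson | B | Fall 2023
14 | Alice Johnson | B- | Fall 2024
9 | Sam Wilson | C+ | Fall 2023
10 | Sam Wilson | C+ | Spring 2024
20 | Alice Johnson | F | Fall 2023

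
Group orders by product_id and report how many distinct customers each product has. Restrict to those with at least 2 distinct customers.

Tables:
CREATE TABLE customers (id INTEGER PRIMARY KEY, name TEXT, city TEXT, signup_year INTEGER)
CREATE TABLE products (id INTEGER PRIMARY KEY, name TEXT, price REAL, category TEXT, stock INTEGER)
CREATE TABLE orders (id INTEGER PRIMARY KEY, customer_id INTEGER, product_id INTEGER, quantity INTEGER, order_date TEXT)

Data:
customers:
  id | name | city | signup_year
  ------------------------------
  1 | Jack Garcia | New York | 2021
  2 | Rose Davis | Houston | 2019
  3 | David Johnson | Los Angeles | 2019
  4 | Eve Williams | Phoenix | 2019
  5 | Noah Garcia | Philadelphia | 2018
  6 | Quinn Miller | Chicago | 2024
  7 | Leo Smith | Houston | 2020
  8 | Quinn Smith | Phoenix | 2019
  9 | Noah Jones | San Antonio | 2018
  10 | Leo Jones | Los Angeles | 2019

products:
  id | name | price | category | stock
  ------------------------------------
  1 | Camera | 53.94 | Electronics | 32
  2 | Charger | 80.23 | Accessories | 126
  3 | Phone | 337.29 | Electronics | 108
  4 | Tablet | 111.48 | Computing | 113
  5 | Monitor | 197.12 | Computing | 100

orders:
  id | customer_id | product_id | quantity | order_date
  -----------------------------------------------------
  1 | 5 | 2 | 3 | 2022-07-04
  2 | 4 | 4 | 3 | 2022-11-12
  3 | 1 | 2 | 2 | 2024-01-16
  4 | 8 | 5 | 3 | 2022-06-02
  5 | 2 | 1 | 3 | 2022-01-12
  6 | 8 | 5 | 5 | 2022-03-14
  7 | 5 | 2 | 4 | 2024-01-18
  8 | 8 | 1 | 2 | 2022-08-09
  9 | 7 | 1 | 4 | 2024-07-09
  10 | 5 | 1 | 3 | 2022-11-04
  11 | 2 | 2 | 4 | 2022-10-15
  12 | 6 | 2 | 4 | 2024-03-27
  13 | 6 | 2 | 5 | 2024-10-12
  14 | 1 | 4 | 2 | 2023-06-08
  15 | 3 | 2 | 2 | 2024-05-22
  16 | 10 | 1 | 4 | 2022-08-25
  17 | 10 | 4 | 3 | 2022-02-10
SELECT product_id, COUNT(DISTINCT customer_id) AS distinct_customer_count FROM orders GROUP BY product_id HAVING COUNT(DISTINCT customer_id) >= 2

Execution result:
product_id | distinct_customer_count
1 | 5
2 | 5
4 | 3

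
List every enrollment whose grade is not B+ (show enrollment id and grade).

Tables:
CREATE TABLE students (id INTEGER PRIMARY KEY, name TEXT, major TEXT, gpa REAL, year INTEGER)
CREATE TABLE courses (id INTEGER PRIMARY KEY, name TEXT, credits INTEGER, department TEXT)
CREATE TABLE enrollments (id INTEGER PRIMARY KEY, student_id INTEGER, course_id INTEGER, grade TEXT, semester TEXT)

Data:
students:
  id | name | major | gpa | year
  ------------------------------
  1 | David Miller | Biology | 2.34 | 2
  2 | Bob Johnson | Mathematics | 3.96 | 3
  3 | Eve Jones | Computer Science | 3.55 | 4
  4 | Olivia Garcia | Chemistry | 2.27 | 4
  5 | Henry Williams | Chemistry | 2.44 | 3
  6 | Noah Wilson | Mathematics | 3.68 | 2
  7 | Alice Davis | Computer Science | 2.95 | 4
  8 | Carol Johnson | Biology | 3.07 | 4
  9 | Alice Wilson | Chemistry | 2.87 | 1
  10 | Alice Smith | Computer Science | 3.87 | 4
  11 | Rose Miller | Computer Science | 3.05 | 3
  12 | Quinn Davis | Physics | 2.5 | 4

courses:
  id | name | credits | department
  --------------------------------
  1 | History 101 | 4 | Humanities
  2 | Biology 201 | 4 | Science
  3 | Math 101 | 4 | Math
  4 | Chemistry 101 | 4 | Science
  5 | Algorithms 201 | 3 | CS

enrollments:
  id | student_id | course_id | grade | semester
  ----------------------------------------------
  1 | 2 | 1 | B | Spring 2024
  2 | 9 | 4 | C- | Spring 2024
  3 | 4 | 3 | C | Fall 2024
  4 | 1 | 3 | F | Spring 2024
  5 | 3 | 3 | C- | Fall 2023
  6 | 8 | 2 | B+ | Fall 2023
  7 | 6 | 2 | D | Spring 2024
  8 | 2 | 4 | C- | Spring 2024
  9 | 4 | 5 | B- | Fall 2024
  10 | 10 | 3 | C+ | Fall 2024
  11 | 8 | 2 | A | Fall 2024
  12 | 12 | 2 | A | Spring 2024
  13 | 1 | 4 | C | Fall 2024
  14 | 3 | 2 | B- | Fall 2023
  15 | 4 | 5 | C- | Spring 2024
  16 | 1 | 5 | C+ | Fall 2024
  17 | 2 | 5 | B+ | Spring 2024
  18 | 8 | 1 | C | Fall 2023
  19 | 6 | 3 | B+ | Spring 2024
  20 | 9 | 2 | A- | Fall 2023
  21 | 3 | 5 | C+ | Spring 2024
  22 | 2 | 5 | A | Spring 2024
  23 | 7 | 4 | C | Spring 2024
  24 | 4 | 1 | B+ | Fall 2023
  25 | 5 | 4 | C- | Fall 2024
SELECT id, grade FROM enrollments WHERE grade <> 'B+'

Execution result:
id | grade
1 | B
2 | C-
3 | C
4 | F
5 | C-
7 | D
8 | C-
9 | B-
10 | C+
11 | A
12 | A
13 | C
14 | B-
15 | C-
16 | C+
18 | C
20 | A-
21 | C+
22 | A
23 | C
25 | C-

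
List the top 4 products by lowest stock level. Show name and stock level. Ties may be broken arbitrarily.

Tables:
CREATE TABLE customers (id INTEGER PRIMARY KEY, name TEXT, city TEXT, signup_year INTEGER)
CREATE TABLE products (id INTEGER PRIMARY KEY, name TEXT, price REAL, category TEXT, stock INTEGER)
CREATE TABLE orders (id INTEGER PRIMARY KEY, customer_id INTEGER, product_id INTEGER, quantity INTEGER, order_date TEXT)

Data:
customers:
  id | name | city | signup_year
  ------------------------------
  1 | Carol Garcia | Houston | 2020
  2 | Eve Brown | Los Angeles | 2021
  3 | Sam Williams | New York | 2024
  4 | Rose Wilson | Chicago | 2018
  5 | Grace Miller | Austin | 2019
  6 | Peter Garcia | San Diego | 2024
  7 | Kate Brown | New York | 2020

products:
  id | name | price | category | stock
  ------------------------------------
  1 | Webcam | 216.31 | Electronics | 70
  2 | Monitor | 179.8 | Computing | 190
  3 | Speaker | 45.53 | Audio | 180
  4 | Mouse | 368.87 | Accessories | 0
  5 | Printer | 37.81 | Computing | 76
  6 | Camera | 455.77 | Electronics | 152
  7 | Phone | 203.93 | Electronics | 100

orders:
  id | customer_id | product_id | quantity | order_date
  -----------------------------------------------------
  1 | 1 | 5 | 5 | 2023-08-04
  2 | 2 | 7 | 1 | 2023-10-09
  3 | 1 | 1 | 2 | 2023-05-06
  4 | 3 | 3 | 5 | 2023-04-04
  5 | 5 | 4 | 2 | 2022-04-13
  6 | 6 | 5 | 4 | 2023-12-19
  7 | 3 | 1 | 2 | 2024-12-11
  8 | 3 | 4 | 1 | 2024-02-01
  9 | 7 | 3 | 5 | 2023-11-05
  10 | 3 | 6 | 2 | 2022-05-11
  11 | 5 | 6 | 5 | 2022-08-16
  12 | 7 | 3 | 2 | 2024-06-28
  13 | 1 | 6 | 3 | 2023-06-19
SELECT name, stock FROM products ORDER BY stock ASC LIMIT 4

Execution result:
name | stock
Mouse | 0
Webcam | 70
Printer | 76
Phone | 100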